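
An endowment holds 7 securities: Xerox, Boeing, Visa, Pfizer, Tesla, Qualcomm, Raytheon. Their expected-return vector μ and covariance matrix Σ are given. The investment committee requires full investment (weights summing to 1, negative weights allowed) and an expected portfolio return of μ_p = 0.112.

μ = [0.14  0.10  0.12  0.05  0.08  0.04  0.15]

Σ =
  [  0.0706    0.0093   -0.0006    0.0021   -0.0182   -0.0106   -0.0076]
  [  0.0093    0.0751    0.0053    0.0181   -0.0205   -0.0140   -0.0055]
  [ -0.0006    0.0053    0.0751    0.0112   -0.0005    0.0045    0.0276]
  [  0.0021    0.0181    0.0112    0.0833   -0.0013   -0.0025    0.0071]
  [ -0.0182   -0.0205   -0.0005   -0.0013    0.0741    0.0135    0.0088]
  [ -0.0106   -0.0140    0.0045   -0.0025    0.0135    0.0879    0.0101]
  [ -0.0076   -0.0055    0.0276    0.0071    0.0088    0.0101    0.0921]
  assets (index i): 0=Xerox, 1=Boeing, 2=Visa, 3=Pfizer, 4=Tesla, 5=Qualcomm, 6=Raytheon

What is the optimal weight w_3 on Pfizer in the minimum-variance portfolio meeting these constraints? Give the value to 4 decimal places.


0.0046

p=Σ⁻¹μ = [2.4902  1.6815  0.9679  -0.0329  1.9006  0.5189  1.4085]
q=Σ⁻¹𝟙 = [19.6007  16.9953  7.9673  6.8062  20.0737  12.3099  7.3099]
a=μᵀp=1.015367  b=𝟙ᵀp=8.934791  c=𝟙ᵀq=91.063012  D=ac−b²=12.631896
λ₁=(c·0.112−b)/D = (91.063012·0.112−8.934791)/12.631896 = 0.100085
λ₂=(a−b·0.112)/D = (1.015367−8.934791·0.112)/12.631896 = 0.001161
w* = 0.100085·p + 0.001161·q:
  w_0 = 0.100085·2.4902 + 0.001161·19.6007 = 0.2720  (Xerox)
  w_1 = 0.100085·1.6815 + 0.001161·16.9953 = 0.1880  (Boeing)
  w_2 = 0.100085·0.9679 + 0.001161·7.9673 = 0.1061  (Visa)
  w_3 = 0.100085·-0.0329 + 0.001161·6.8062 = 0.0046  (Pfizer)
  w_4 = 0.100085·1.9006 + 0.001161·20.0737 = 0.2135  (Tesla)
  w_5 = 0.100085·0.5189 + 0.001161·12.3099 = 0.0662  (Qualcomm)
  w_6 = 0.100085·1.4085 + 0.001161·7.3099 = 0.1495  (Raytheon)
Σw_i=1.0000  μᵀw=0.1120
σ²=wᵀΣw=λ₁·μ_p+λ₂ = 0.100085·0.112 + 0.001161 = 0.012371 ≈ 0.0124


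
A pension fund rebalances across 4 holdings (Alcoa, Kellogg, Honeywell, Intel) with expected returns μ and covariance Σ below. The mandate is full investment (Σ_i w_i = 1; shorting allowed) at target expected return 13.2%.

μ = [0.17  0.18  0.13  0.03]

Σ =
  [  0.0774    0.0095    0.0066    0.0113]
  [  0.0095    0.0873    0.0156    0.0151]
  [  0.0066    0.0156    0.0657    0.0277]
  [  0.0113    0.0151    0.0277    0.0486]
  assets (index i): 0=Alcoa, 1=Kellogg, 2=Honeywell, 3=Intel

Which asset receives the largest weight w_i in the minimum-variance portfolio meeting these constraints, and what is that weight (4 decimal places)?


x=Σ⁻¹μ = [2.0359  1.7483  2.0105  -1.5452]
y=Σ⁻¹𝟙 = [9.6876  6.9980  7.6045  11.8152]
a=μᵀx=0.875818  b=𝟙ᵀx=4.249570  c=𝟙ᵀy=36.105229  D=ac−b²=13.562773
λ₁=(c·0.132−b)/D = (36.105229·0.132−4.249570)/13.562773 = 0.038069
λ₂=(a−b·0.132)/D = (0.875818−4.249570·0.132)/13.562773 = 0.023216
w* = 0.038069·x + 0.023216·y:
  w_0 = 0.038069·2.0359 + 0.023216·9.6876 = 0.3024  (Alcoa)
  w_1 = 0.038069·1.7483 + 0.023216·6.9980 = 0.2290  (Kellogg)
  w_2 = 0.038069·2.0105 + 0.023216·7.6045 = 0.2531  (Honeywell)
  w_3 = 0.038069·-1.5452 + 0.023216·11.8152 = 0.2155  (Intel)
Σw_i=1.0000  μᵀw=0.1320
σ²=wᵀΣw=λ₁·μ_p+λ₂ = 0.038069·0.132 + 0.023216 = 0.028241 ≈ 0.0282

Alcoa (0.3024)


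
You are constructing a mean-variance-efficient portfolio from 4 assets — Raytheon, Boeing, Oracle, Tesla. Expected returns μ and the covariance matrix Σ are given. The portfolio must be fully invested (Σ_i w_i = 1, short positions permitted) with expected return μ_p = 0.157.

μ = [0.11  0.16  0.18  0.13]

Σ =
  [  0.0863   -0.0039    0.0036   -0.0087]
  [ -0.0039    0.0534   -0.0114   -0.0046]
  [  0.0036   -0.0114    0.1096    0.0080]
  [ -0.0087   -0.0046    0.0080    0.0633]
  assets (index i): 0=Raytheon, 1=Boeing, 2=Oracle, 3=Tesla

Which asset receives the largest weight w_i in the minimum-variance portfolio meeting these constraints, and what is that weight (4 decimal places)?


Boeing (0.4702)

p=Σ⁻¹μ = [1.5997  3.6979  1.8055  2.3141]
q=Σ⁻¹𝟙 = [14.0724  23.4074  9.7682  18.1984]
a=μᵀp=1.393455  b=𝟙ᵀp=9.417210  c=𝟙ᵀq=65.446366  D=ac−b²=2.512714
λ₁=(c·0.157−b)/D = (65.446366·0.157−9.417210)/2.512714 = 0.341411
λ₂=(a−b·0.157)/D = (1.393455−9.417210·0.157)/2.512714 = -0.033847
w* = 0.341411·p + -0.033847·q:
  w_0 = 0.341411·1.5997 + -0.033847·14.0724 = 0.0699  (Raytheon)
  w_1 = 0.341411·3.6979 + -0.033847·23.4074 = 0.4702  (Boeing)
  w_2 = 0.341411·1.8055 + -0.033847·9.7682 = 0.2858  (Oracle)
  w_3 = 0.341411·2.3141 + -0.033847·18.1984 = 0.1741  (Tesla)
Σw_i=1.0000  μᵀw=0.1570
σ²=wᵀΣw=λ₁·μ_p+λ₂ = 0.341411·0.157 + -0.033847 = 0.019755 ≈ 0.0198


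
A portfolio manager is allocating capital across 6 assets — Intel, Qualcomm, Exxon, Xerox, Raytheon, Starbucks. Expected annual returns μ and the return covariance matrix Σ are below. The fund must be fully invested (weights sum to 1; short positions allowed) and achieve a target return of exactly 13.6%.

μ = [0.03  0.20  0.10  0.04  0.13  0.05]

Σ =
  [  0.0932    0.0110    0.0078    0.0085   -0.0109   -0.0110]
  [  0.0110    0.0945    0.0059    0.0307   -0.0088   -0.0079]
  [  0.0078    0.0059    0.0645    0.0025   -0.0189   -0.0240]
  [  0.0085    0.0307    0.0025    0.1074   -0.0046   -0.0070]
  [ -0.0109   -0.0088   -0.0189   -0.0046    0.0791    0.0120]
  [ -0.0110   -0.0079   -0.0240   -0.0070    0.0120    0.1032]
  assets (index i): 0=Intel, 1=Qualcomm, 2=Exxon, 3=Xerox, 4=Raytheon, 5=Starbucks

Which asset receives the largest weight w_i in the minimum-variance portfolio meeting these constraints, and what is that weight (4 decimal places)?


Qualcomm (0.3135)

g=Σ⁻¹μ = [0.2572  2.3013  2.3564  -0.1983  2.3423  0.9503]
h=Σ⁻¹𝟙 = [11.0737  8.4718  24.4445  7.2680  19.0250  15.4843]
a=μᵀg=1.047702  b=𝟙ᵀg=8.009200  c=𝟙ᵀh=85.767214  D=ac−b²=25.711227
λ₁=(c·0.136−b)/D = (85.767214·0.136−8.009200)/25.711227 = 0.142161
λ₂=(a−b·0.136)/D = (1.047702−8.009200·0.136)/25.711227 = -0.001616
w* = 0.142161·g + -0.001616·h:
  w_0 = 0.142161·0.2572 + -0.001616·11.0737 = 0.0187  (Intel)
  w_1 = 0.142161·2.3013 + -0.001616·8.4718 = 0.3135  (Qualcomm)
  w_2 = 0.142161·2.3564 + -0.001616·24.4445 = 0.2955  (Exxon)
  w_3 = 0.142161·-0.1983 + -0.001616·7.2680 = -0.0399  (Xerox)
  w_4 = 0.142161·2.3423 + -0.001616·19.0250 = 0.3022  (Raytheon)
  w_5 = 0.142161·0.9503 + -0.001616·15.4843 = 0.1101  (Starbucks)
Σw_i=1.0000  μᵀw=0.1360
σ²=wᵀΣw=λ₁·μ_p+λ₂ = 0.142161·0.136 + -0.001616 = 0.017718 ≈ 0.0177


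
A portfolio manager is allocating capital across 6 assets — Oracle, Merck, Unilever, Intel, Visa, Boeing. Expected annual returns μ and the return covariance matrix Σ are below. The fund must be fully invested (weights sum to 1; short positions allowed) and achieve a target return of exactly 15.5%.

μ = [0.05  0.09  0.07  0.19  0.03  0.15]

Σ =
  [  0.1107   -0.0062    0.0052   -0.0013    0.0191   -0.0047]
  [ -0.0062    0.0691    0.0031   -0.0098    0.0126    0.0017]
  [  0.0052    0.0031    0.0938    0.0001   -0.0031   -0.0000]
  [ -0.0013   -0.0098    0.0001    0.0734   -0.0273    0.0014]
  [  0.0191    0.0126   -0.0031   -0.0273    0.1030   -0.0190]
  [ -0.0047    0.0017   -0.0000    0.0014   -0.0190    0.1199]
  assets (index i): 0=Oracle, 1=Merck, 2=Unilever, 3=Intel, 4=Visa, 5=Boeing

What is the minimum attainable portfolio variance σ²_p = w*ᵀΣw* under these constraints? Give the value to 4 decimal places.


0.0271

p=Σ⁻¹μ = [0.4001  1.5151  0.7089  3.2012  1.1582  1.3914]
q=Σ⁻¹𝟙 = [7.6144  14.7968  10.1982  20.8167  14.2372  10.4420]
a=μᵀp=1.057672  b=𝟙ᵀp=8.374893  c=𝟙ᵀq=78.105304  D=ac−b²=12.471002
λ₁=(c·0.155−b)/D = (78.105304·0.155−8.374893)/12.471002 = 0.299208
λ₂=(a−b·0.155)/D = (1.057672−8.374893·0.155)/12.471002 = -0.019280
w* = 0.299208·p + -0.019280·q:
  w_0 = 0.299208·0.4001 + -0.019280·7.6144 = -0.0271  (Oracle)
  w_1 = 0.299208·1.5151 + -0.019280·14.7968 = 0.1681  (Merck)
  w_2 = 0.299208·0.7089 + -0.019280·10.1982 = 0.0155  (Unilever)
  w_3 = 0.299208·3.2012 + -0.019280·20.8167 = 0.5565  (Intel)
  w_4 = 0.299208·1.1582 + -0.019280·14.2372 = 0.0721  (Visa)
  w_5 = 0.299208·1.3914 + -0.019280·10.4420 = 0.2150  (Boeing)
Σw_i=1.0000  μᵀw=0.1550
σ²=wᵀΣw=λ₁·μ_p+λ₂ = 0.299208·0.155 + -0.019280 = 0.027098 ≈ 0.0271


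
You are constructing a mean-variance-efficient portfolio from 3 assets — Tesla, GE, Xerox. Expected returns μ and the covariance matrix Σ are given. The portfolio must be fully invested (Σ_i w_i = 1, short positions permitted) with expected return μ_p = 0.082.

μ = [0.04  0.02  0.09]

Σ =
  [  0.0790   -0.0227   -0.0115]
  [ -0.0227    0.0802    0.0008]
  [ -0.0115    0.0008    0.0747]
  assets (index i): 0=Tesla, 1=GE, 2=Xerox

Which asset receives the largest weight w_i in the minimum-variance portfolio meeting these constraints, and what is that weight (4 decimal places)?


x=Σ⁻¹μ = [0.8355  0.4726  1.3284]
y=Σ⁻¹𝟙 = [20.2117  18.0269  16.3054]
a=μᵀx=0.162427  b=𝟙ᵀx=2.636492  c=𝟙ᵀy=54.544033  D=ac−b²=1.908314
λ₁=(c·0.082−b)/D = (54.544033·0.082−2.636492)/1.908314 = 0.962168
λ₂=(a−b·0.082)/D = (0.162427−2.636492·0.082)/1.908314 = -0.028174
w* = 0.962168·x + -0.028174·y:
  w_0 = 0.962168·0.8355 + -0.028174·20.2117 = 0.2344  (Tesla)
  w_1 = 0.962168·0.4726 + -0.028174·18.0269 = -0.0532  (GE)
  w_2 = 0.962168·1.3284 + -0.028174·16.3054 = 0.8187  (Xerox)
Σw_i=1.0000  μᵀw=0.0820
σ²=wᵀΣw=λ₁·μ_p+λ₂ = 0.962168·0.082 + -0.028174 = 0.050723 ≈ 0.0507

Xerox (0.8187)


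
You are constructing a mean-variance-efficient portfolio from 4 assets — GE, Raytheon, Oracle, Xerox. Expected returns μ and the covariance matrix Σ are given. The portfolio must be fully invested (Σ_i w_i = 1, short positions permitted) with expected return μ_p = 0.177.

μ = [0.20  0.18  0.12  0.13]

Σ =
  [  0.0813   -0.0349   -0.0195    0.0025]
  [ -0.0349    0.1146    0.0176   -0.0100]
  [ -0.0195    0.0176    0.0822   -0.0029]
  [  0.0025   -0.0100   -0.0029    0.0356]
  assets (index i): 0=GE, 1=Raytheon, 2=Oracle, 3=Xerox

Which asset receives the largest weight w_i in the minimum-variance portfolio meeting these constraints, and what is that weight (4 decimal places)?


GE (0.4559)

p=Σ⁻¹μ = [4.0299  2.8763  1.9529  4.3357]
q=Σ⁻¹𝟙 = [21.7220  15.8410  15.0642  32.2413]
a=μᵀp=2.121709  b=𝟙ᵀp=13.194867  c=𝟙ᵀq=84.868585  D=ac−b²=5.961956
λ₁=(c·0.177−b)/D = (84.868585·0.177−13.194867)/5.961956 = 0.306422
λ₂=(a−b·0.177)/D = (2.121709−13.194867·0.177)/5.961956 = -0.035858
w* = 0.306422·p + -0.035858·q:
  w_0 = 0.306422·4.0299 + -0.035858·21.7220 = 0.4559  (GE)
  w_1 = 0.306422·2.8763 + -0.035858·15.8410 = 0.3133  (Raytheon)
  w_2 = 0.306422·1.9529 + -0.035858·15.0642 = 0.0583  (Oracle)
  w_3 = 0.306422·4.3357 + -0.035858·32.2413 = 0.1725  (Xerox)
Σw_i=1.0000  μᵀw=0.1770
σ²=wᵀΣw=λ₁·μ_p+λ₂ = 0.306422·0.177 + -0.035858 = 0.018379 ≈ 0.0184


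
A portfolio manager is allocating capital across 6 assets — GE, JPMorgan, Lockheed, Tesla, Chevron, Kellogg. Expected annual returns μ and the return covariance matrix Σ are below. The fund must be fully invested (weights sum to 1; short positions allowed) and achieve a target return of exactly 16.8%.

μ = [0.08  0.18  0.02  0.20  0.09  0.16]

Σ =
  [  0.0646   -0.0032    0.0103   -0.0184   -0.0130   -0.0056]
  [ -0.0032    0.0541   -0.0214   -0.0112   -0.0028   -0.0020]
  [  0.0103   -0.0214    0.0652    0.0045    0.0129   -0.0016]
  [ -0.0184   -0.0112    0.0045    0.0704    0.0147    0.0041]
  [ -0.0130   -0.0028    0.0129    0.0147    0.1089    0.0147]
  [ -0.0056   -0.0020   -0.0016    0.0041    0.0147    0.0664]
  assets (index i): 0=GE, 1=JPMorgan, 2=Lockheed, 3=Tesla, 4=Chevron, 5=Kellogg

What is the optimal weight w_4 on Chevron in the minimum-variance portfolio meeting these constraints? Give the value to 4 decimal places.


u=Σ⁻¹μ = [2.7085  4.9175  1.2262  4.0554  0.2445  2.5112]
v=Σ⁻¹𝟙 = [22.5676  33.3894  20.5770  22.0924  5.1614  15.9583]
a=μᵀu=2.361240  b=𝟙ᵀu=15.663388  c=𝟙ᵀv=119.746226  D=ac−b²=37.407801
λ₁=(c·0.168−b)/D = (119.746226·0.168−15.663388)/37.407801 = 0.119065
λ₂=(a−b·0.168)/D = (2.361240−15.663388·0.168)/37.407801 = -0.007223
w* = 0.119065·u + -0.007223·v:
  w_0 = 0.119065·2.7085 + -0.007223·22.5676 = 0.1595  (GE)
  w_1 = 0.119065·4.9175 + -0.007223·33.3894 = 0.3443  (JPMorgan)
  w_2 = 0.119065·1.2262 + -0.007223·20.5770 = -0.0026  (Lockheed)
  w_3 = 0.119065·4.0554 + -0.007223·22.0924 = 0.3233  (Tesla)
  w_4 = 0.119065·0.2445 + -0.007223·5.1614 = -0.0082  (Chevron)
  w_5 = 0.119065·2.5112 + -0.007223·15.9583 = 0.1837  (Kellogg)
Σw_i=1.0000  μᵀw=0.1680
σ²=wᵀΣw=λ₁·μ_p+λ₂ = 0.119065·0.168 + -0.007223 = 0.012780 ≈ 0.0128

-0.0082


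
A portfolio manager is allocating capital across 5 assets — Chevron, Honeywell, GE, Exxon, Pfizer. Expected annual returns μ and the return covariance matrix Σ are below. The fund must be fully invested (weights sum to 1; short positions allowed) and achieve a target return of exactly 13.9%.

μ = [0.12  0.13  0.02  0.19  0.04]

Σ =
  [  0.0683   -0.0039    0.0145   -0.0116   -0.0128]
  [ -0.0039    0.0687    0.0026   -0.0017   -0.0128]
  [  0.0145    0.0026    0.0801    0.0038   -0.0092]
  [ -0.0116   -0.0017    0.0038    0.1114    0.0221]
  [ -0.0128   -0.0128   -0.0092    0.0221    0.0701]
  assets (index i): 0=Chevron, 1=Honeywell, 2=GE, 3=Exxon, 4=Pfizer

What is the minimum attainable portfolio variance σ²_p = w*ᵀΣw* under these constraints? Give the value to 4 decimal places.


0.0203

u=Σ⁻¹μ = [2.4010  2.2334  -0.2523  1.8388  0.8040]
v=Σ⁻¹𝟙 = [18.4718  19.1712  10.5371  6.7900  20.3811]
a=μᵀu=0.954952  b=𝟙ᵀu=7.024949  c=𝟙ᵀv=75.351097  D=ac−b²=22.606801
λ₁=(c·0.139−b)/D = (75.351097·0.139−7.024949)/22.606801 = 0.152558
λ₂=(a−b·0.139)/D = (0.954952−7.024949·0.139)/22.606801 = -0.000952
w* = 0.152558·u + -0.000952·v:
  w_0 = 0.152558·2.4010 + -0.000952·18.4718 = 0.3487  (Chevron)
  w_1 = 0.152558·2.2334 + -0.000952·19.1712 = 0.3225  (Honeywell)
  w_2 = 0.152558·-0.2523 + -0.000952·10.5371 = -0.0485  (GE)
  w_3 = 0.152558·1.8388 + -0.000952·6.7900 = 0.2741  (Exxon)
  w_4 = 0.152558·0.8040 + -0.000952·20.3811 = 0.1033  (Pfizer)
Σw_i=1.0000  μᵀw=0.1390
σ²=wᵀΣw=λ₁·μ_p+λ₂ = 0.152558·0.139 + -0.000952 = 0.020254 ≈ 0.0203


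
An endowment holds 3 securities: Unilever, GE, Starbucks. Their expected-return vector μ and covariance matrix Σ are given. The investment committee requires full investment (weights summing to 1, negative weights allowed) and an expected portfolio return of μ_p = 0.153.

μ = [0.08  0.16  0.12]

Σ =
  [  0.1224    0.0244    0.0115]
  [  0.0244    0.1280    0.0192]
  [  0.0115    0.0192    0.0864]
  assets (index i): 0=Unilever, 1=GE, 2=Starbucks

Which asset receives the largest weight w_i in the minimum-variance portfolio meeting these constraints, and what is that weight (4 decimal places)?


u=Σ⁻¹μ = [0.3460  1.0165  1.1169]
v=Σ⁻¹𝟙 = [6.2351  5.1851  9.5919]
a=μᵀu=0.324355  b=𝟙ᵀu=2.479461  c=𝟙ᵀv=21.012157  D=ac−b²=0.667662
λ₁=(c·0.153−b)/D = (21.012157·0.153−2.479461)/0.667662 = 1.101454
λ₂=(a−b·0.153)/D = (0.324355−2.479461·0.153)/0.667662 = -0.082381
w* = 1.101454·u + -0.082381·v:
  w_0 = 1.101454·0.3460 + -0.082381·6.2351 = -0.1325  (Unilever)
  w_1 = 1.101454·1.0165 + -0.082381·5.1851 = 0.6925  (GE)
  w_2 = 1.101454·1.1169 + -0.082381·9.5919 = 0.4401  (Starbucks)
Σw_i=1.0000  μᵀw=0.1530
σ²=wᵀΣw=λ₁·μ_p+λ₂ = 1.101454·0.153 + -0.082381 = 0.086141 ≈ 0.0861

GE (0.6925)


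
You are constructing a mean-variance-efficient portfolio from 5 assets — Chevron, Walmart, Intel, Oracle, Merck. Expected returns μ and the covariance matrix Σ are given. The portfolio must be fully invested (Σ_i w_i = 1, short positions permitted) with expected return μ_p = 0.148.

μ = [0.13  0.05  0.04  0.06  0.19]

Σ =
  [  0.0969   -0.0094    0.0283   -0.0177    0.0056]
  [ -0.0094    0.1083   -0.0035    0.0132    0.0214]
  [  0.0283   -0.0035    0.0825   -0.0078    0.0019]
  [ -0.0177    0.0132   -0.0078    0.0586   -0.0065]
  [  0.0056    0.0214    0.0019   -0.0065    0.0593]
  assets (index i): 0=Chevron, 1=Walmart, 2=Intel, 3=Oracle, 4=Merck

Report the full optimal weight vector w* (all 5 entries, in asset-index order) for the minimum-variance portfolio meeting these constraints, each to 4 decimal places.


0.2271  -0.0611  -0.0038  0.2884  0.5494

p=Σ⁻¹μ = [1.4420  -0.3138  0.0800  1.9167  3.3886]
q=Σ⁻¹𝟙 = [10.9163  4.5422  10.3228  22.5245  16.3315]
a=μᵀp=0.933817  b=𝟙ᵀp=6.513602  c=𝟙ᵀq=64.637303  D=ac−b²=17.932406
λ₁=(c·0.148−b)/D = (64.637303·0.148−6.513602)/17.932406 = 0.170235
λ₂=(a−b·0.148)/D = (0.933817−6.513602·0.148)/17.932406 = -0.001684
w* = 0.170235·p + -0.001684·q:
  w_0 = 0.170235·1.4420 + -0.001684·10.9163 = 0.2271  (Chevron)
  w_1 = 0.170235·-0.3138 + -0.001684·4.5422 = -0.0611  (Walmart)
  w_2 = 0.170235·0.0800 + -0.001684·10.3228 = -0.0038  (Intel)
  w_3 = 0.170235·1.9167 + -0.001684·22.5245 = 0.2884  (Oracle)
  w_4 = 0.170235·3.3886 + -0.001684·16.3315 = 0.5494  (Merck)
Σw_i=1.0000  μᵀw=0.1480
σ²=wᵀΣw=λ₁·μ_p+λ₂ = 0.170235·0.148 + -0.001684 = 0.023511 ≈ 0.0235


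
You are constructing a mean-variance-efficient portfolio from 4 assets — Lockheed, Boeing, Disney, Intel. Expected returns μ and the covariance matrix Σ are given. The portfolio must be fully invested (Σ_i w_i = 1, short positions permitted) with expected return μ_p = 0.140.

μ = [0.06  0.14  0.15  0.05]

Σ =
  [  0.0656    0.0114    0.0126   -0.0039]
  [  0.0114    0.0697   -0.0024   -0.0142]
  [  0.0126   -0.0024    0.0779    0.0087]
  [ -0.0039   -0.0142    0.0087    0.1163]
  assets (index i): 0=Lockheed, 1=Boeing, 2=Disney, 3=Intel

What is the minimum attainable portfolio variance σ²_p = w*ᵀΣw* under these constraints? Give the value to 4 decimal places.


x=Σ⁻¹μ = [0.2095  2.1533  1.8957  0.5581]
y=Σ⁻¹𝟙 = [11.2607  14.9036  10.3556  10.0211]
a=μᵀx=0.626287  b=𝟙ᵀx=4.816539  c=𝟙ᵀy=46.540980  D=ac−b²=5.948982
λ₁=(c·0.140−b)/D = (46.540980·0.140−4.816539)/5.948982 = 0.285628
λ₂=(a−b·0.140)/D = (0.626287−4.816539·0.140)/5.948982 = -0.008073
w* = 0.285628·x + -0.008073·y:
  w_0 = 0.285628·0.2095 + -0.008073·11.2607 = -0.0311  (Lockheed)
  w_1 = 0.285628·2.1533 + -0.008073·14.9036 = 0.4947  (Boeing)
  w_2 = 0.285628·1.8957 + -0.008073·10.3556 = 0.4579  (Disney)
  w_3 = 0.285628·0.5581 + -0.008073·10.0211 = 0.0785  (Intel)
Σw_i=1.0000  μᵀw=0.1400
σ²=wᵀΣw=λ₁·μ_p+λ₂ = 0.285628·0.140 + -0.008073 = 0.031915 ≈ 0.0319

0.0319


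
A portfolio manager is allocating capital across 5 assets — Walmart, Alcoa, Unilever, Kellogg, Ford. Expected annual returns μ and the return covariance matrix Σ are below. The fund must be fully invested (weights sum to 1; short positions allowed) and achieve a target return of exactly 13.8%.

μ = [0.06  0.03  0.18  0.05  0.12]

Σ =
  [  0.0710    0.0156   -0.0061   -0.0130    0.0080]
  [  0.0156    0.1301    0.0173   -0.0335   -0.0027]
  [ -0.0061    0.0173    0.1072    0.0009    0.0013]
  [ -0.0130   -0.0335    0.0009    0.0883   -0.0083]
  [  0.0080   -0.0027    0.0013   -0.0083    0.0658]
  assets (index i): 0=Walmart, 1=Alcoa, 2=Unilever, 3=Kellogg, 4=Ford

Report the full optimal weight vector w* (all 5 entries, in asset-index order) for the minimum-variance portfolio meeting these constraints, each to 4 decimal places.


0.1336  -0.0581  0.4444  0.0840  0.3962

u=Σ⁻¹μ = [0.9162  0.1721  1.6739  0.9188  1.8022]
v=Σ⁻¹𝟙 = [14.1841  10.0355  8.1644  18.6485  16.0759]
a=μᵀu=0.623642  b=𝟙ᵀu=5.483239  c=𝟙ᵀv=67.108391  D=ac−b²=11.785697
λ₁=(c·0.138−b)/D = (67.108391·0.138−5.483239)/11.785697 = 0.320534
λ₂=(a−b·0.138)/D = (0.623642−5.483239·0.138)/11.785697 = -0.011289
w* = 0.320534·u + -0.011289·v:
  w_0 = 0.320534·0.9162 + -0.011289·14.1841 = 0.1336  (Walmart)
  w_1 = 0.320534·0.1721 + -0.011289·10.0355 = -0.0581  (Alcoa)
  w_2 = 0.320534·1.6739 + -0.011289·8.1644 = 0.4444  (Unilever)
  w_3 = 0.320534·0.9188 + -0.011289·18.6485 = 0.0840  (Kellogg)
  w_4 = 0.320534·1.8022 + -0.011289·16.0759 = 0.3962  (Ford)
Σw_i=1.0000  μᵀw=0.1380
σ²=wᵀΣw=λ₁·μ_p+λ₂ = 0.320534·0.138 + -0.011289 = 0.032945 ≈ 0.0329


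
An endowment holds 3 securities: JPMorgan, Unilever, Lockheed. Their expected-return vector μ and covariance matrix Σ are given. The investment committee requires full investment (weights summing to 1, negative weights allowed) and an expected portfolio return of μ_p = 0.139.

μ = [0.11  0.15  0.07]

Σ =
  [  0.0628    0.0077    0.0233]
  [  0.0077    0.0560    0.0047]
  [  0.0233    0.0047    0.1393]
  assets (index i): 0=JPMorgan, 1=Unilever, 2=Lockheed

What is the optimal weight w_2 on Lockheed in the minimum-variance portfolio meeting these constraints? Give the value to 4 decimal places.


-0.0206

x=Σ⁻¹μ = [1.3784  2.4732  0.1885]
y=Σ⁻¹𝟙 = [12.2849  15.7826  4.5914]
a=μᵀx=0.535803  b=𝟙ᵀx=4.040134  c=𝟙ᵀy=32.658957  D=ac−b²=1.176094
λ₁=(c·0.139−b)/D = (32.658957·0.139−4.040134)/1.176094 = 0.424678
λ₂=(a−b·0.139)/D = (0.535803−4.040134·0.139)/1.176094 = -0.021916
w* = 0.424678·x + -0.021916·y:
  w_0 = 0.424678·1.3784 + -0.021916·12.2849 = 0.3161  (JPMorgan)
  w_1 = 0.424678·2.4732 + -0.021916·15.7826 = 0.7044  (Unilever)
  w_2 = 0.424678·0.1885 + -0.021916·4.5914 = -0.0206  (Lockheed)
Σw_i=1.0000  μᵀw=0.1390
σ²=wᵀΣw=λ₁·μ_p+λ₂ = 0.424678·0.139 + -0.021916 = 0.037114 ≈ 0.0371


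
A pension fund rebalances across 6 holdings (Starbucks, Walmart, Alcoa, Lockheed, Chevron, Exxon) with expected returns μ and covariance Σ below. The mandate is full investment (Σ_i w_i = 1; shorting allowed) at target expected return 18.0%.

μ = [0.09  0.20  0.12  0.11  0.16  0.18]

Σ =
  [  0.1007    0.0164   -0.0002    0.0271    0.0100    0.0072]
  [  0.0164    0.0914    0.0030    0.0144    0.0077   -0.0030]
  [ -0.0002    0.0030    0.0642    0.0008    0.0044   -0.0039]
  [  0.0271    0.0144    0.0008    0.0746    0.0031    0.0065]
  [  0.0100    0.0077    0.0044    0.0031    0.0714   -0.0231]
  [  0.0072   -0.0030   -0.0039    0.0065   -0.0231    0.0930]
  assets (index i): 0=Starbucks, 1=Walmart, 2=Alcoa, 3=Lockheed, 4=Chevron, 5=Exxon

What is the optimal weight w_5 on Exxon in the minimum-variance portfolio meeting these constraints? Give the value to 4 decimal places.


0.3442

x=Σ⁻¹μ = [-0.0877  1.8792  1.7453  0.7726  2.7876  2.7145]
y=Σ⁻¹𝟙 = [3.7969  7.5627  14.9189  8.4499  16.1432  14.7475]
a=μᵀx=1.596993  b=𝟙ᵀx=9.811504  c=𝟙ᵀy=65.619248  D=ac−b²=8.527842
λ₁=(c·0.180−b)/D = (65.619248·0.180−9.811504)/8.527842 = 0.234521
λ₂=(a−b·0.180)/D = (1.596993−9.811504·0.180)/8.527842 = -0.019827
w* = 0.234521·x + -0.019827·y:
  w_0 = 0.234521·-0.0877 + -0.019827·3.7969 = -0.0958  (Starbucks)
  w_1 = 0.234521·1.8792 + -0.019827·7.5627 = 0.2908  (Walmart)
  w_2 = 0.234521·1.7453 + -0.019827·14.9189 = 0.1135  (Alcoa)
  w_3 = 0.234521·0.7726 + -0.019827·8.4499 = 0.0136  (Lockheed)
  w_4 = 0.234521·2.7876 + -0.019827·16.1432 = 0.3337  (Chevron)
  w_5 = 0.234521·2.7145 + -0.019827·14.7475 = 0.3442  (Exxon)
Σw_i=1.0000  μᵀw=0.1800
σ²=wᵀΣw=λ₁·μ_p+λ₂ = 0.234521·0.180 + -0.019827 = 0.022387 ≈ 0.0224


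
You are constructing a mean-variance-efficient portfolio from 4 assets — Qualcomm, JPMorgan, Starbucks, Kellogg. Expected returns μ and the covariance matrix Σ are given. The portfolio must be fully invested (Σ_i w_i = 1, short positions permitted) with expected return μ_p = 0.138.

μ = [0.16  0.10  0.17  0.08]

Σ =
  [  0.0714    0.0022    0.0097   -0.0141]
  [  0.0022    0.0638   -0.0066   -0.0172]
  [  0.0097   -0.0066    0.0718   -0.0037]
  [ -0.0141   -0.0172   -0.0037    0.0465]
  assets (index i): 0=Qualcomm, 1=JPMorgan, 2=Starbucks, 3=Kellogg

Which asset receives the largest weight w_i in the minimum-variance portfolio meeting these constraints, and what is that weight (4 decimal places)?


Starbucks (0.3376)

u=Σ⁻¹μ = [2.5528  2.7322  2.4647  3.7012]
v=Σ⁻¹𝟙 = [18.6001  27.0294  15.8785  38.4068]
a=μᵀu=1.396757  b=𝟙ᵀu=11.450859  c=𝟙ᵀv=99.914907  D=ac−b²=8.434672
λ₁=(c·0.138−b)/D = (99.914907·0.138−11.450859)/8.434672 = 0.277118
λ₂=(a−b·0.138)/D = (1.396757−11.450859·0.138)/8.434672 = -0.021751
w* = 0.277118·u + -0.021751·v:
  w_0 = 0.277118·2.5528 + -0.021751·18.6001 = 0.3029  (Qualcomm)
  w_1 = 0.277118·2.7322 + -0.021751·27.0294 = 0.1692  (JPMorgan)
  w_2 = 0.277118·2.4647 + -0.021751·15.8785 = 0.3376  (Starbucks)
  w_3 = 0.277118·3.7012 + -0.021751·38.4068 = 0.1903  (Kellogg)
Σw_i=1.0000  μᵀw=0.1380
σ²=wᵀΣw=λ₁·μ_p+λ₂ = 0.277118·0.138 + -0.021751 = 0.016491 ≈ 0.0165


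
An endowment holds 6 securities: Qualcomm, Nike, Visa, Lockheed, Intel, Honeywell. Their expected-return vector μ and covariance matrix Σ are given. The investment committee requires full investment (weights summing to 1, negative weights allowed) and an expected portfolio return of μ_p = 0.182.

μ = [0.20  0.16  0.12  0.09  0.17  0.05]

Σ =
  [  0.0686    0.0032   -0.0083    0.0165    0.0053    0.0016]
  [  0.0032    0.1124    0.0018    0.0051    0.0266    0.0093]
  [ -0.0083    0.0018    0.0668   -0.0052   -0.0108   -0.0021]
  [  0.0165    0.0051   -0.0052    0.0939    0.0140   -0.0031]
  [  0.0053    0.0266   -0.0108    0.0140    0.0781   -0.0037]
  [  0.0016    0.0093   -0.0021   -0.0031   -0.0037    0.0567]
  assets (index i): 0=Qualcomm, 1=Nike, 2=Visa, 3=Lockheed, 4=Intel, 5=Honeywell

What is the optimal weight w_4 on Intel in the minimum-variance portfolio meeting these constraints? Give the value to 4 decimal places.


0.2752

x=Σ⁻¹μ = [2.9424  0.7189  2.5282  0.2630  2.0784  0.9245]
y=Σ⁻¹𝟙 = [13.4925  3.2046  19.8681  7.8827  13.0196  18.7468]
a=μᵀx=1.430124  b=𝟙ᵀx=9.455518  c=𝟙ᵀy=76.214236  D=ac−b²=19.589009
λ₁=(c·0.182−b)/D = (76.214236·0.182−9.455518)/19.589009 = 0.225406
λ₂=(a−b·0.182)/D = (1.430124−9.455518·0.182)/19.589009 = -0.014844
w* = 0.225406·x + -0.014844·y:
  w_0 = 0.225406·2.9424 + -0.014844·13.4925 = 0.4629  (Qualcomm)
  w_1 = 0.225406·0.7189 + -0.014844·3.2046 = 0.1145  (Nike)
  w_2 = 0.225406·2.5282 + -0.014844·19.8681 = 0.2749  (Visa)
  w_3 = 0.225406·0.2630 + -0.014844·7.8827 = -0.0577  (Lockheed)
  w_4 = 0.225406·2.0784 + -0.014844·13.0196 = 0.2752  (Intel)
  w_5 = 0.225406·0.9245 + -0.014844·18.7468 = -0.0699  (Honeywell)
Σw_i=1.0000  μᵀw=0.1820
σ²=wᵀΣw=λ₁·μ_p+λ₂ = 0.225406·0.182 + -0.014844 = 0.026180 ≈ 0.0262


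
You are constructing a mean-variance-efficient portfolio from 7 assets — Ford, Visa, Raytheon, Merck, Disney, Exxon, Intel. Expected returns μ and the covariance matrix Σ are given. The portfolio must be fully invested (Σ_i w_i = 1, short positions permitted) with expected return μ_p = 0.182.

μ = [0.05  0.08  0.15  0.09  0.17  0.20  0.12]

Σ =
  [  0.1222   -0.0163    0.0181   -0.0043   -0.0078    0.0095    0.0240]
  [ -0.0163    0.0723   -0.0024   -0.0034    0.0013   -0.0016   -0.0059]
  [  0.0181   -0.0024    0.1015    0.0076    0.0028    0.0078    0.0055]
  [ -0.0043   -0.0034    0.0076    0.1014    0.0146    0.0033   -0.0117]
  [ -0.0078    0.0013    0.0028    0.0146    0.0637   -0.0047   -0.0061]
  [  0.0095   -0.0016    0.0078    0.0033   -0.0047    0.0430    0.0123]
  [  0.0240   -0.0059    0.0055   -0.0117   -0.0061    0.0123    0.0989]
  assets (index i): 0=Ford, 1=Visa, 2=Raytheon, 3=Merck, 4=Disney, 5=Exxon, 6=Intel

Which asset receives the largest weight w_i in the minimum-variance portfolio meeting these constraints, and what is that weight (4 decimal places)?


p=Σ⁻¹μ = [0.1150  1.3021  0.9816  0.3919  2.9416  4.5382  0.8719]
q=Σ⁻¹𝟙 = [7.7232  16.9893  5.8186  8.2875  16.4173  19.8678  8.4491]
a=μᵀp=1.804781  b=𝟙ᵀp=11.142370  c=𝟙ᵀq=83.552830  D=ac−b²=26.642165
λ₁=(c·0.182−b)/D = (83.552830·0.182−11.142370)/26.642165 = 0.152549
λ₂=(a−b·0.182)/D = (1.804781−11.142370·0.182)/26.642165 = -0.008375
w* = 0.152549·p + -0.008375·q:
  w_0 = 0.152549·0.1150 + -0.008375·7.7232 = -0.0471  (Ford)
  w_1 = 0.152549·1.3021 + -0.008375·16.9893 = 0.0564  (Visa)
  w_2 = 0.152549·0.9816 + -0.008375·5.8186 = 0.1010  (Raytheon)
  w_3 = 0.152549·0.3919 + -0.008375·8.2875 = -0.0096  (Merck)
  w_4 = 0.152549·2.9416 + -0.008375·16.4173 = 0.3112  (Disney)
  w_5 = 0.152549·4.5382 + -0.008375·19.8678 = 0.5259  (Exxon)
  w_6 = 0.152549·0.8719 + -0.008375·8.4491 = 0.0623  (Intel)
Σw_i=1.0000  μᵀw=0.1820
σ²=wᵀΣw=λ₁·μ_p+λ₂ = 0.152549·0.182 + -0.008375 = 0.019389 ≈ 0.0194

Exxon (0.5259)


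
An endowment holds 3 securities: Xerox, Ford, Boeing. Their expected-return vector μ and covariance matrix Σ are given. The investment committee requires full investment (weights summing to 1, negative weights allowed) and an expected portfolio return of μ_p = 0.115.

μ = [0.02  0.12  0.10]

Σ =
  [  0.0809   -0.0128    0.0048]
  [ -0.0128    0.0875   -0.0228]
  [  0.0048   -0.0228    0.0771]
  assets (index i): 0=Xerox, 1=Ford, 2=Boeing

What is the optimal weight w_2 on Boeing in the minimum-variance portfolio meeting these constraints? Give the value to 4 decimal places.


0.5143

u=Σ⁻¹μ = [0.4412  1.9143  1.8356]
v=Σ⁻¹𝟙 = [14.1820  18.0431  17.4230]
a=μᵀu=0.422102  b=𝟙ᵀu=4.191108  c=𝟙ᵀv=49.648040  D=ac−b²=3.391139
λ₁=(c·0.115−b)/D = (49.648040·0.115−4.191108)/3.391139 = 0.447760
λ₂=(a−b·0.115)/D = (0.422102−4.191108·0.115)/3.391139 = -0.017657
w* = 0.447760·u + -0.017657·v:
  w_0 = 0.447760·0.4412 + -0.017657·14.1820 = -0.0529  (Xerox)
  w_1 = 0.447760·1.9143 + -0.017657·18.0431 = 0.5386  (Ford)
  w_2 = 0.447760·1.8356 + -0.017657·17.4230 = 0.5143  (Boeing)
Σw_i=1.0000  μᵀw=0.1150
σ²=wᵀΣw=λ₁·μ_p+λ₂ = 0.447760·0.115 + -0.017657 = 0.033836 ≈ 0.0338


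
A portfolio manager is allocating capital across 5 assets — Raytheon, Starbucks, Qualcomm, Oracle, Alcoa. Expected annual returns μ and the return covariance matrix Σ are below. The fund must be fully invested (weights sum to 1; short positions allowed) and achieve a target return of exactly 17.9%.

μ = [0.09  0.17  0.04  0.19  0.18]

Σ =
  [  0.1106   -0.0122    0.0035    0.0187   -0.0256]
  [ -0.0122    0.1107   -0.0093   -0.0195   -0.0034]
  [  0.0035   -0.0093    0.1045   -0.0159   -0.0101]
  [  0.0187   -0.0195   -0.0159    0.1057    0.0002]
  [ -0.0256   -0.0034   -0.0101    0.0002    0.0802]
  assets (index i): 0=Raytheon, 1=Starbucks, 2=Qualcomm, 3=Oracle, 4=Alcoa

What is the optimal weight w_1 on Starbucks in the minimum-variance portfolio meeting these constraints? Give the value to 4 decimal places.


0.2872

u=Σ⁻¹μ = [1.3353  2.2456  1.1446  2.1422  2.9046]
v=Σ⁻¹𝟙 = [12.5018  14.2770  14.0589  11.9621  18.8054]
a=μᵀu=1.477573  b=𝟙ᵀu=9.772379  c=𝟙ᵀv=71.605181  D=ac−b²=10.302497
λ₁=(c·0.179−b)/D = (71.605181·0.179−9.772379)/10.302497 = 0.295554
λ₂=(a−b·0.179)/D = (1.477573−9.772379·0.179)/10.302497 = -0.026371
w* = 0.295554·u + -0.026371·v:
  w_0 = 0.295554·1.3353 + -0.026371·12.5018 = 0.0650  (Raytheon)
  w_1 = 0.295554·2.2456 + -0.026371·14.2770 = 0.2872  (Starbucks)
  w_2 = 0.295554·1.1446 + -0.026371·14.0589 = -0.0325  (Qualcomm)
  w_3 = 0.295554·2.1422 + -0.026371·11.9621 = 0.3177  (Oracle)
  w_4 = 0.295554·2.9046 + -0.026371·18.8054 = 0.3626  (Alcoa)
Σw_i=1.0000  μᵀw=0.1790
σ²=wᵀΣw=λ₁·μ_p+λ₂ = 0.295554·0.179 + -0.026371 = 0.026534 ≈ 0.0265


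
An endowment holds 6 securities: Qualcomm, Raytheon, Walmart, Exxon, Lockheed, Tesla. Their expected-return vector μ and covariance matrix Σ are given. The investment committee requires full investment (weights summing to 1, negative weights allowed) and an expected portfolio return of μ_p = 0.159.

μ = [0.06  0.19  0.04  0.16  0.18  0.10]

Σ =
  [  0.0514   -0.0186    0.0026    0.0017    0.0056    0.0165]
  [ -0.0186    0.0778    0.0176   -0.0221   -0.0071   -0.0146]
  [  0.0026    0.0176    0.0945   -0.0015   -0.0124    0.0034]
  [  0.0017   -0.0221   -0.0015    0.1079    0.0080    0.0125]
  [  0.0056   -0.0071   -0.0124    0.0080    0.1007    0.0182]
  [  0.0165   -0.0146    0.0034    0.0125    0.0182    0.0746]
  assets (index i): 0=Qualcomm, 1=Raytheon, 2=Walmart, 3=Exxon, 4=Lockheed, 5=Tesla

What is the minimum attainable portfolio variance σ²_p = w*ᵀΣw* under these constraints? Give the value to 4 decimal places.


g=Σ⁻¹μ = [2.0302  3.8503  -0.1408  2.0118  1.6020  0.9235]
h=Σ⁻¹𝟙 = [23.3279  22.6601  6.7442  12.0405  8.6131  8.2538]
a=μᵀg=1.550341  b=𝟙ᵀg=10.277064  c=𝟙ᵀh=81.639524  D=ac−b²=20.951013
λ₁=(c·0.159−b)/D = (81.639524·0.159−10.277064)/20.951013 = 0.129045
λ₂=(a−b·0.159)/D = (1.550341−10.277064·0.159)/20.951013 = -0.003996
w* = 0.129045·g + -0.003996·h:
  w_0 = 0.129045·2.0302 + -0.003996·23.3279 = 0.1688  (Qualcomm)
  w_1 = 0.129045·3.8503 + -0.003996·22.6601 = 0.4063  (Raytheon)
  w_2 = 0.129045·-0.1408 + -0.003996·6.7442 = -0.0451  (Walmart)
  w_3 = 0.129045·2.0118 + -0.003996·12.0405 = 0.2115  (Exxon)
  w_4 = 0.129045·1.6020 + -0.003996·8.6131 = 0.1723  (Lockheed)
  w_5 = 0.129045·0.9235 + -0.003996·8.2538 = 0.0862  (Tesla)
Σw_i=1.0000  μᵀw=0.1590
σ²=wᵀΣw=λ₁·μ_p+λ₂ = 0.129045·0.159 + -0.003996 = 0.016522 ≈ 0.0165

0.0165


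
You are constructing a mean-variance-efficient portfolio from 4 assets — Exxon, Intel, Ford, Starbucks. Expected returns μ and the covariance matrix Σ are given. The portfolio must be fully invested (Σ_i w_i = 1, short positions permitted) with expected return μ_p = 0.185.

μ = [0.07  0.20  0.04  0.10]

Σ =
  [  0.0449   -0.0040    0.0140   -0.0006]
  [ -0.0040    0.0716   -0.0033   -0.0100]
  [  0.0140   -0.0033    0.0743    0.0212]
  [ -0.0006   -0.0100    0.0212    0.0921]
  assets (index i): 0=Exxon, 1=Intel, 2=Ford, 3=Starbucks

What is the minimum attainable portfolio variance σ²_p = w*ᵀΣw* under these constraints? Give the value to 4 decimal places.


0.0465

g=Σ⁻¹μ = [1.8839  3.0976  -0.0945  1.4561]
h=Σ⁻¹𝟙 = [21.7931  17.0753  6.8964  11.2663]
a=μᵀg=0.893217  b=𝟙ᵀg=6.343070  c=𝟙ᵀh=57.031128  D=ac−b²=10.706613
λ₁=(c·0.185−b)/D = (57.031128·0.185−6.343070)/10.706613 = 0.392999
λ₂=(a−b·0.185)/D = (0.893217−6.343070·0.185)/10.706613 = -0.026176
w* = 0.392999·g + -0.026176·h:
  w_0 = 0.392999·1.8839 + -0.026176·21.7931 = 0.1699  (Exxon)
  w_1 = 0.392999·3.0976 + -0.026176·17.0753 = 0.7704  (Intel)
  w_2 = 0.392999·-0.0945 + -0.026176·6.8964 = -0.2177  (Ford)
  w_3 = 0.392999·1.4561 + -0.026176·11.2663 = 0.2774  (Starbucks)
Σw_i=1.0000  μᵀw=0.1850
σ²=wᵀΣw=λ₁·μ_p+λ₂ = 0.392999·0.185 + -0.026176 = 0.046529 ≈ 0.0465


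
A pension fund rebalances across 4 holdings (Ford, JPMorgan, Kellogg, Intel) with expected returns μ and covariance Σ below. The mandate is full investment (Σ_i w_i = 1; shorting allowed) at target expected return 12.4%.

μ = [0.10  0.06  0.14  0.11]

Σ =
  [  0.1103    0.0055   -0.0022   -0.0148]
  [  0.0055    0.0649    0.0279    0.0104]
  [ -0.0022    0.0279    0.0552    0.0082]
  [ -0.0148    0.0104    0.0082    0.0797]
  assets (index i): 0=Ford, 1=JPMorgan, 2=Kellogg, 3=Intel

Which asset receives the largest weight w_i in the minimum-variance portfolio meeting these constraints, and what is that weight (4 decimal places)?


Kellogg (0.4911)

u=Σ⁻¹μ = [1.1734  -0.5364  2.6468  1.3958]
v=Σ⁻¹𝟙 = [10.6352  6.8412  13.2600  12.2650]
a=μᵀu=0.609243  b=𝟙ᵀu=4.679554  c=𝟙ᵀv=43.001508  D=ac−b²=4.300136
λ₁=(c·0.124−b)/D = (43.001508·0.124−4.679554)/4.300136 = 0.151770
λ₂=(a−b·0.124)/D = (0.609243−4.679554·0.124)/4.300136 = 0.006739
w* = 0.151770·u + 0.006739·v:
  w_0 = 0.151770·1.1734 + 0.006739·10.6352 = 0.2498  (Ford)
  w_1 = 0.151770·-0.5364 + 0.006739·6.8412 = -0.0353  (JPMorgan)
  w_2 = 0.151770·2.6468 + 0.006739·13.2600 = 0.4911  (Kellogg)
  w_3 = 0.151770·1.3958 + 0.006739·12.2650 = 0.2945  (Intel)
Σw_i=1.0000  μᵀw=0.1240
σ²=wᵀΣw=λ₁·μ_p+λ₂ = 0.151770·0.124 + 0.006739 = 0.025558 ≈ 0.0256


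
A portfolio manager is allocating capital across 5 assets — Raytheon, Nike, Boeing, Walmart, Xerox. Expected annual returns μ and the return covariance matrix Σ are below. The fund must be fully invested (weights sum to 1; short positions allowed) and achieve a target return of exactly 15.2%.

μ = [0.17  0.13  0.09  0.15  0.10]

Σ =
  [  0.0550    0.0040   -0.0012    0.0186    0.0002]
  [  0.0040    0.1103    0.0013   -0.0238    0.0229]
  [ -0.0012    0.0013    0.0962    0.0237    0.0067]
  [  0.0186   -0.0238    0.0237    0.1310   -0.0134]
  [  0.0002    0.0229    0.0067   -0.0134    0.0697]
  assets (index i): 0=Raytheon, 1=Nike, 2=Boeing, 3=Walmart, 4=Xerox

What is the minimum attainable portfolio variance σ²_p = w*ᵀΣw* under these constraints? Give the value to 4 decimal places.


0.0276

u=Σ⁻¹μ = [2.7019  1.0280  0.6351  0.9573  1.2122]
v=Σ⁻¹𝟙 = [15.5659  7.2457  8.0105  6.5604  12.4132]
a=μᵀu=0.914930  b=𝟙ᵀu=6.534461  c=𝟙ᵀv=49.795640  D=ac−b²=2.860343
λ₁=(c·0.152−b)/D = (49.795640·0.152−6.534461)/2.860343 = 0.361662
λ₂=(a−b·0.152)/D = (0.914930−6.534461·0.152)/2.860343 = -0.027377
w* = 0.361662·u + -0.027377·v:
  w_0 = 0.361662·2.7019 + -0.027377·15.5659 = 0.5510  (Raytheon)
  w_1 = 0.361662·1.0280 + -0.027377·7.2457 = 0.1734  (Nike)
  w_2 = 0.361662·0.6351 + -0.027377·8.0105 = 0.0104  (Boeing)
  w_3 = 0.361662·0.9573 + -0.027377·6.5604 = 0.1666  (Walmart)
  w_4 = 0.361662·1.2122 + -0.027377·12.4132 = 0.0986  (Xerox)
Σw_i=1.0000  μᵀw=0.1520
σ²=wᵀΣw=λ₁·μ_p+λ₂ = 0.361662·0.152 + -0.027377 = 0.027595 ≈ 0.0276


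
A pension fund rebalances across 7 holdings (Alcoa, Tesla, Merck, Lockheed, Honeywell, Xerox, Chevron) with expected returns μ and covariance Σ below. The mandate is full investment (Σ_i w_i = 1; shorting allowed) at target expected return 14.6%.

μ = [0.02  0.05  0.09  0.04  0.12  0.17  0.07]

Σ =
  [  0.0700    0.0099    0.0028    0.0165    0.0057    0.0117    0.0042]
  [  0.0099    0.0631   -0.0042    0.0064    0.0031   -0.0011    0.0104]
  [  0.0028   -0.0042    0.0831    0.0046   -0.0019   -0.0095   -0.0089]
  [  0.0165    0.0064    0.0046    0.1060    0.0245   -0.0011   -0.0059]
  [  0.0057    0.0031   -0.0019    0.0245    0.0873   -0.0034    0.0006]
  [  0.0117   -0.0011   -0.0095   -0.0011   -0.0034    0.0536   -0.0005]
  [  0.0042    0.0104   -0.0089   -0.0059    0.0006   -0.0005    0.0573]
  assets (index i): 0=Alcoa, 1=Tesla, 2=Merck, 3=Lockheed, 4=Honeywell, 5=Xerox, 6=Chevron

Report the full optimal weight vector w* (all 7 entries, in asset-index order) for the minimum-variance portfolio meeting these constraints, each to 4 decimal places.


-0.1637  0.0629  0.2124  -0.0109  0.2115  0.5392  0.1486

x=Σ⁻¹μ = [-0.7699  0.7690  1.7621  0.1393  1.5341  3.7814  1.4435]
y=Σ⁻¹𝟙 = [4.8618  12.4782  16.8261  6.1024  10.0708  21.7672  18.1572]
a=μᵀx=1.115196  b=𝟙ᵀx=8.659510  c=𝟙ᵀy=90.263590  D=ac−b²=25.674513
λ₁=(c·0.146−b)/D = (90.263590·0.146−8.659510)/25.674513 = 0.176010
λ₂=(a−b·0.146)/D = (1.115196−8.659510·0.146)/25.674513 = -0.005807
w* = 0.176010·x + -0.005807·y:
  w_0 = 0.176010·-0.7699 + -0.005807·4.8618 = -0.1637  (Alcoa)
  w_1 = 0.176010·0.7690 + -0.005807·12.4782 = 0.0629  (Tesla)
  w_2 = 0.176010·1.7621 + -0.005807·16.8261 = 0.2124  (Merck)
  w_3 = 0.176010·0.1393 + -0.005807·6.1024 = -0.0109  (Lockheed)
  w_4 = 0.176010·1.5341 + -0.005807·10.0708 = 0.2115  (Honeywell)
  w_5 = 0.176010·3.7814 + -0.005807·21.7672 = 0.5392  (Xerox)
  w_6 = 0.176010·1.4435 + -0.005807·18.1572 = 0.1486  (Chevron)
Σw_i=1.0000  μᵀw=0.1460
σ²=wᵀΣw=λ₁·μ_p+λ₂ = 0.176010·0.146 + -0.005807 = 0.019890 ≈ 0.0199
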